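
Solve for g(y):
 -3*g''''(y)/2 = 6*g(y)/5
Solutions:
 g(y) = (C1*sin(5^(3/4)*y/5) + C2*cos(5^(3/4)*y/5))*exp(-5^(3/4)*y/5) + (C3*sin(5^(3/4)*y/5) + C4*cos(5^(3/4)*y/5))*exp(5^(3/4)*y/5)


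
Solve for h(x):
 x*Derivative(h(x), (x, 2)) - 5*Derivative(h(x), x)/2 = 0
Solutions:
 h(x) = C1 + C2*x^(7/2)


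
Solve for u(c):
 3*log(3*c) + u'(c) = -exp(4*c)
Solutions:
 u(c) = C1 - 3*c*log(c) + 3*c*(1 - log(3)) - exp(4*c)/4


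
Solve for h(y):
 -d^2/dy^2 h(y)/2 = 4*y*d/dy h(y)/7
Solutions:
 h(y) = C1 + C2*erf(2*sqrt(7)*y/7)


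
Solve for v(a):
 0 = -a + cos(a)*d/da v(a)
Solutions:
 v(a) = C1 + Integral(a/cos(a), a)


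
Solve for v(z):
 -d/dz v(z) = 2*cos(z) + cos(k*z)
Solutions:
 v(z) = C1 - 2*sin(z) - sin(k*z)/k


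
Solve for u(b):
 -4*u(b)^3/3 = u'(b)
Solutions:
 u(b) = -sqrt(6)*sqrt(-1/(C1 - 4*b))/2
 u(b) = sqrt(6)*sqrt(-1/(C1 - 4*b))/2


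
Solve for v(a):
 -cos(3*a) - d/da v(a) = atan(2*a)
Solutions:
 v(a) = C1 - a*atan(2*a) + log(4*a^2 + 1)/4 - sin(3*a)/3


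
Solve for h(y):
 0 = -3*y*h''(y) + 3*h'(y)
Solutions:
 h(y) = C1 + C2*y^2


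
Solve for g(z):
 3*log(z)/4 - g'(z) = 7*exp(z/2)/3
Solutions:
 g(z) = C1 + 3*z*log(z)/4 - 3*z/4 - 14*exp(z/2)/3


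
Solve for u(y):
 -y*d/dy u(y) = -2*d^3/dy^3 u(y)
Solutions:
 u(y) = C1 + Integral(C2*airyai(2^(2/3)*y/2) + C3*airybi(2^(2/3)*y/2), y)


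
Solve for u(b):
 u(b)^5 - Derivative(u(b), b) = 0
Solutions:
 u(b) = -(-1/(C1 + 4*b))^(1/4)
 u(b) = (-1/(C1 + 4*b))^(1/4)
 u(b) = -I*(-1/(C1 + 4*b))^(1/4)
 u(b) = I*(-1/(C1 + 4*b))^(1/4)


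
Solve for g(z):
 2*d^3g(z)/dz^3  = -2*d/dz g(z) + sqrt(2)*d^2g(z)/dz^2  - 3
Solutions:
 g(z) = C1 - 3*z/2 + (C2*sin(sqrt(14)*z/4) + C3*cos(sqrt(14)*z/4))*exp(sqrt(2)*z/4)


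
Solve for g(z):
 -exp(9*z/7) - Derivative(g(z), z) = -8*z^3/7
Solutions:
 g(z) = C1 + 2*z^4/7 - 7*exp(9*z/7)/9


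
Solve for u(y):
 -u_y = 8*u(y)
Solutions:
 u(y) = C1*exp(-8*y)


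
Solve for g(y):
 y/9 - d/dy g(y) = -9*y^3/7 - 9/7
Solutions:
 g(y) = C1 + 9*y^4/28 + y^2/18 + 9*y/7


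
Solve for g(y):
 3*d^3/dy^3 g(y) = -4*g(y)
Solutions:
 g(y) = C3*exp(-6^(2/3)*y/3) + (C1*sin(2^(2/3)*3^(1/6)*y/2) + C2*cos(2^(2/3)*3^(1/6)*y/2))*exp(6^(2/3)*y/6)


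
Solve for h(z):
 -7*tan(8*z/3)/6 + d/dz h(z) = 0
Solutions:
 h(z) = C1 - 7*log(cos(8*z/3))/16


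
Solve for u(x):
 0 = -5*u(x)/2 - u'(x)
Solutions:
 u(x) = C1*exp(-5*x/2)


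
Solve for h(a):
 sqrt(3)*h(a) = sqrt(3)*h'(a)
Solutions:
 h(a) = C1*exp(a)


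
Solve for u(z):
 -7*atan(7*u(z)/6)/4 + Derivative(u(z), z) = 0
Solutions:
 Integral(1/atan(7*_y/6), (_y, u(z))) = C1 + 7*z/4


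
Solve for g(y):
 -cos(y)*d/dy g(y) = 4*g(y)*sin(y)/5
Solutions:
 g(y) = C1*cos(y)^(4/5)


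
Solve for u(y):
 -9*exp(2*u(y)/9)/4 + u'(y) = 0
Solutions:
 u(y) = 9*log(-sqrt(-1/(C1 + 9*y))) + 9*log(2)/2 + 9*log(3)
 u(y) = 9*log(-1/(C1 + 9*y))/2 + 9*log(2)/2 + 9*log(3)


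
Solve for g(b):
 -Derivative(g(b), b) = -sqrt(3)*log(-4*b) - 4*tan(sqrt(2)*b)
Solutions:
 g(b) = C1 + sqrt(3)*b*(log(-b) - 1) + 2*sqrt(3)*b*log(2) - 2*sqrt(2)*log(cos(sqrt(2)*b))


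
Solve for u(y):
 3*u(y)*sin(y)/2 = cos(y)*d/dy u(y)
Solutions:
 u(y) = C1/cos(y)^(3/2)


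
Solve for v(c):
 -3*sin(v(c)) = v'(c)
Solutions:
 v(c) = -acos((-C1 - exp(6*c))/(C1 - exp(6*c))) + 2*pi
 v(c) = acos((-C1 - exp(6*c))/(C1 - exp(6*c)))


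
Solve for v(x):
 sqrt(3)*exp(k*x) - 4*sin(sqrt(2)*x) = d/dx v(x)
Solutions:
 v(x) = C1 + 2*sqrt(2)*cos(sqrt(2)*x) + sqrt(3)*exp(k*x)/k


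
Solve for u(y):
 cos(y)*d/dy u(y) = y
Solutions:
 u(y) = C1 + Integral(y/cos(y), y)


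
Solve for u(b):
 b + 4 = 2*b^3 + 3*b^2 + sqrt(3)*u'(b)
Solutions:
 u(b) = C1 - sqrt(3)*b^4/6 - sqrt(3)*b^3/3 + sqrt(3)*b^2/6 + 4*sqrt(3)*b/3


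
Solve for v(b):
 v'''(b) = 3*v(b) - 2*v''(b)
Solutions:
 v(b) = C3*exp(b) + (C1*sin(sqrt(3)*b/2) + C2*cos(sqrt(3)*b/2))*exp(-3*b/2)


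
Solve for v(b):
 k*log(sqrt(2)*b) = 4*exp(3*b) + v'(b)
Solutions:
 v(b) = C1 + b*k*log(b) + b*k*(-1 + log(2)/2) - 4*exp(3*b)/3


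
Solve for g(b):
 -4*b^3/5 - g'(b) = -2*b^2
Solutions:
 g(b) = C1 - b^4/5 + 2*b^3/3


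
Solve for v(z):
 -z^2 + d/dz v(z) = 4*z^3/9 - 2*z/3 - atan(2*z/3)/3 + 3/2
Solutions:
 v(z) = C1 + z^4/9 + z^3/3 - z^2/3 - z*atan(2*z/3)/3 + 3*z/2 + log(4*z^2 + 9)/4


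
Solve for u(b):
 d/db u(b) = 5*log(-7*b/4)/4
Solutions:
 u(b) = C1 + 5*b*log(-b)/4 + 5*b*(-2*log(2) - 1 + log(7))/4


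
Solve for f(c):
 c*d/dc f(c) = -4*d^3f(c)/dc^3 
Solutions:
 f(c) = C1 + Integral(C2*airyai(-2^(1/3)*c/2) + C3*airybi(-2^(1/3)*c/2), c)


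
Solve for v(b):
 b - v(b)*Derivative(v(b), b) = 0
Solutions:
 v(b) = -sqrt(C1 + b^2)
 v(b) = sqrt(C1 + b^2)


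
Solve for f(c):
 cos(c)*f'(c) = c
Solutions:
 f(c) = C1 + Integral(c/cos(c), c)


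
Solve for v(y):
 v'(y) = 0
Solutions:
 v(y) = C1


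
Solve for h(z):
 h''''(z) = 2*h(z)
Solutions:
 h(z) = C1*exp(-2^(1/4)*z) + C2*exp(2^(1/4)*z) + C3*sin(2^(1/4)*z) + C4*cos(2^(1/4)*z)


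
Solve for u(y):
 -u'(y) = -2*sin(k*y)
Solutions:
 u(y) = C1 - 2*cos(k*y)/k


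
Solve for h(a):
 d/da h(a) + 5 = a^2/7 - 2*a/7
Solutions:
 h(a) = C1 + a^3/21 - a^2/7 - 5*a


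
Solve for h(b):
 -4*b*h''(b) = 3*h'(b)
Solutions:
 h(b) = C1 + C2*b^(1/4)


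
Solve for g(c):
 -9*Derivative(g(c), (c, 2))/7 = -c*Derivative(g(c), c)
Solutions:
 g(c) = C1 + C2*erfi(sqrt(14)*c/6)


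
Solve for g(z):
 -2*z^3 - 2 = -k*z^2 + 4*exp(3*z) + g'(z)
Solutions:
 g(z) = C1 + k*z^3/3 - z^4/2 - 2*z - 4*exp(3*z)/3


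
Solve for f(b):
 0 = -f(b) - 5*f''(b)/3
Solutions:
 f(b) = C1*sin(sqrt(15)*b/5) + C2*cos(sqrt(15)*b/5)


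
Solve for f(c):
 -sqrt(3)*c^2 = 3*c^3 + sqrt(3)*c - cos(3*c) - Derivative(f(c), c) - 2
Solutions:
 f(c) = C1 + 3*c^4/4 + sqrt(3)*c^3/3 + sqrt(3)*c^2/2 - 2*c - sin(3*c)/3


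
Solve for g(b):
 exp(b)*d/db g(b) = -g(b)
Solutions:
 g(b) = C1*exp(exp(-b))


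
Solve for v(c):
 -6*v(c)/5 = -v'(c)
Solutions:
 v(c) = C1*exp(6*c/5)


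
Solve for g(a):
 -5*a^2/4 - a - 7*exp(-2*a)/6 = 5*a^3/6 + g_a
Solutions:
 g(a) = C1 - 5*a^4/24 - 5*a^3/12 - a^2/2 + 7*exp(-2*a)/12


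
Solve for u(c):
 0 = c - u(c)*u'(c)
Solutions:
 u(c) = -sqrt(C1 + c^2)
 u(c) = sqrt(C1 + c^2)


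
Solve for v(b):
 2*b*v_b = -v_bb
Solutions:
 v(b) = C1 + C2*erf(b)


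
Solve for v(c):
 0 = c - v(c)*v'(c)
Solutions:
 v(c) = -sqrt(C1 + c^2)
 v(c) = sqrt(C1 + c^2)


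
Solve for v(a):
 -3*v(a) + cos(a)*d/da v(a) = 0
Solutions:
 v(a) = C1*(sin(a) + 1)^(3/2)/(sin(a) - 1)^(3/2)


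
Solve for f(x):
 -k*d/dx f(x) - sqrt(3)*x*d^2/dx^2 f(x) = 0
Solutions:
 f(x) = C1 + x^(-sqrt(3)*re(k)/3 + 1)*(C2*sin(sqrt(3)*log(x)*Abs(im(k))/3) + C3*cos(sqrt(3)*log(x)*im(k)/3))


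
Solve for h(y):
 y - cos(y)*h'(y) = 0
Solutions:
 h(y) = C1 + Integral(y/cos(y), y)


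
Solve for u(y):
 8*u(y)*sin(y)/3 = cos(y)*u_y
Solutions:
 u(y) = C1/cos(y)^(8/3)


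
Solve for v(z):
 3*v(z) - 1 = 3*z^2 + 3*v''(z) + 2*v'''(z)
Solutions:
 v(z) = C1*exp(-z*((2*sqrt(6) + 5)^(-1/3) + 2 + (2*sqrt(6) + 5)^(1/3))/4)*sin(sqrt(3)*z*(-(2*sqrt(6) + 5)^(1/3) + (2*sqrt(6) + 5)^(-1/3))/4) + C2*exp(-z*((2*sqrt(6) + 5)^(-1/3) + 2 + (2*sqrt(6) + 5)^(1/3))/4)*cos(sqrt(3)*z*(-(2*sqrt(6) + 5)^(1/3) + (2*sqrt(6) + 5)^(-1/3))/4) + C3*exp(z*(-1 + (2*sqrt(6) + 5)^(-1/3) + (2*sqrt(6) + 5)^(1/3))/2) + z^2 + 7/3


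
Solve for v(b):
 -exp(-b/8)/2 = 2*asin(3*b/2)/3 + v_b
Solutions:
 v(b) = C1 - 2*b*asin(3*b/2)/3 - 2*sqrt(4 - 9*b^2)/9 + 4*exp(-b/8)


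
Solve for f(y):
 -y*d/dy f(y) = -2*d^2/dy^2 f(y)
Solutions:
 f(y) = C1 + C2*erfi(y/2)


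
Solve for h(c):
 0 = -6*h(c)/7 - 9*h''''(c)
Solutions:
 h(c) = (C1*sin(42^(3/4)*c/42) + C2*cos(42^(3/4)*c/42))*exp(-42^(3/4)*c/42) + (C3*sin(42^(3/4)*c/42) + C4*cos(42^(3/4)*c/42))*exp(42^(3/4)*c/42)


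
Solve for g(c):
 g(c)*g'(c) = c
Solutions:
 g(c) = -sqrt(C1 + c^2)
 g(c) = sqrt(C1 + c^2)


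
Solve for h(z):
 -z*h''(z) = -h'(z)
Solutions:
 h(z) = C1 + C2*z^2


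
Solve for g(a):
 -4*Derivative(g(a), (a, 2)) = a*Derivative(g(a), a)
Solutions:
 g(a) = C1 + C2*erf(sqrt(2)*a/4)


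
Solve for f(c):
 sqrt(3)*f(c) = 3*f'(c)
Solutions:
 f(c) = C1*exp(sqrt(3)*c/3)


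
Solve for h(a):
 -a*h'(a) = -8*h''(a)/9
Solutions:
 h(a) = C1 + C2*erfi(3*a/4)


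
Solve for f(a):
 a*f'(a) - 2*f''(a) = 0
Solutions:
 f(a) = C1 + C2*erfi(a/2)


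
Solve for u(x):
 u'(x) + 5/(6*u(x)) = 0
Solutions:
 u(x) = -sqrt(C1 - 15*x)/3
 u(x) = sqrt(C1 - 15*x)/3


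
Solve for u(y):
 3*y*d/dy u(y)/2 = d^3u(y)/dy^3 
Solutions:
 u(y) = C1 + Integral(C2*airyai(2^(2/3)*3^(1/3)*y/2) + C3*airybi(2^(2/3)*3^(1/3)*y/2), y)


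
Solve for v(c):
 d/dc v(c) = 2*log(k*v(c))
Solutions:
 li(k*v(c))/k = C1 + 2*c


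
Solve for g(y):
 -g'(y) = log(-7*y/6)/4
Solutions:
 g(y) = C1 - y*log(-y)/4 + y*(-log(7) + 1 + log(6))/4


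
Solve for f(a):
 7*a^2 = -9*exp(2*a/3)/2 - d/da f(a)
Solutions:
 f(a) = C1 - 7*a^3/3 - 27*exp(2*a/3)/4


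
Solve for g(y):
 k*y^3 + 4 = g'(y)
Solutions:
 g(y) = C1 + k*y^4/4 + 4*y


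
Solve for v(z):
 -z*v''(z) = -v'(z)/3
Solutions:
 v(z) = C1 + C2*z^(4/3)


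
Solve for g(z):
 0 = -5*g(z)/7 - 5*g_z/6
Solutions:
 g(z) = C1*exp(-6*z/7)


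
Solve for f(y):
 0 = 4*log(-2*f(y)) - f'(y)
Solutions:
 -Integral(1/(log(-_y) + log(2)), (_y, f(y)))/4 = C1 - y


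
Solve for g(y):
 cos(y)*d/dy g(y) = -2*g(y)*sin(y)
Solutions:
 g(y) = C1*cos(y)^2


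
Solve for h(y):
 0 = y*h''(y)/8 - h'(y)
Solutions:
 h(y) = C1 + C2*y^9


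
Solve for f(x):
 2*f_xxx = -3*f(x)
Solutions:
 f(x) = C3*exp(-2^(2/3)*3^(1/3)*x/2) + (C1*sin(2^(2/3)*3^(5/6)*x/4) + C2*cos(2^(2/3)*3^(5/6)*x/4))*exp(2^(2/3)*3^(1/3)*x/4)


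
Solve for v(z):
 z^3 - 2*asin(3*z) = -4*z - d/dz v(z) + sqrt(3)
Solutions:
 v(z) = C1 - z^4/4 - 2*z^2 + 2*z*asin(3*z) + sqrt(3)*z + 2*sqrt(1 - 9*z^2)/3


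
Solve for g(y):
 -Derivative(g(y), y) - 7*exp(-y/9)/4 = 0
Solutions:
 g(y) = C1 + 63*exp(-y/9)/4


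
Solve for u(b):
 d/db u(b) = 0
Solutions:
 u(b) = C1


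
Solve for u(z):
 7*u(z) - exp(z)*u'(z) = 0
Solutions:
 u(z) = C1*exp(-7*exp(-z))


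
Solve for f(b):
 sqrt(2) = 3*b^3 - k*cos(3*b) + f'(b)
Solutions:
 f(b) = C1 - 3*b^4/4 + sqrt(2)*b + k*sin(3*b)/3


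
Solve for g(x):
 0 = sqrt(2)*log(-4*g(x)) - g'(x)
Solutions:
 -sqrt(2)*Integral(1/(log(-_y) + 2*log(2)), (_y, g(x)))/2 = C1 - x


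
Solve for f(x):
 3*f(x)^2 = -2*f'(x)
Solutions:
 f(x) = 2/(C1 + 3*x)


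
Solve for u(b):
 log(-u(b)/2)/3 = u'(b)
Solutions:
 -3*Integral(1/(log(-_y) - log(2)), (_y, u(b))) = C1 - b


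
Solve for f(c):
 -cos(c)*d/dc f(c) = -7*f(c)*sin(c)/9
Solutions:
 f(c) = C1/cos(c)^(7/9)


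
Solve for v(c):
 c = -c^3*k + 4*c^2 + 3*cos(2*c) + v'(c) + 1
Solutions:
 v(c) = C1 + c^4*k/4 - 4*c^3/3 + c^2/2 - c - 3*sin(2*c)/2


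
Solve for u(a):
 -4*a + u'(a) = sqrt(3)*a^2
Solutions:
 u(a) = C1 + sqrt(3)*a^3/3 + 2*a^2


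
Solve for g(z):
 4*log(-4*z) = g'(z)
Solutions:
 g(z) = C1 + 4*z*log(-z) + 4*z*(-1 + 2*log(2))


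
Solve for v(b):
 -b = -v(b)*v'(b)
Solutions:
 v(b) = -sqrt(C1 + b^2)
 v(b) = sqrt(C1 + b^2)


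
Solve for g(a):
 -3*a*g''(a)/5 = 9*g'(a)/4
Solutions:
 g(a) = C1 + C2/a^(11/4)


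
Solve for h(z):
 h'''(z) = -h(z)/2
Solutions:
 h(z) = C3*exp(-2^(2/3)*z/2) + (C1*sin(2^(2/3)*sqrt(3)*z/4) + C2*cos(2^(2/3)*sqrt(3)*z/4))*exp(2^(2/3)*z/4)


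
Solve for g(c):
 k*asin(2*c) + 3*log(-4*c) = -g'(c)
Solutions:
 g(c) = C1 - 3*c*log(-c) - 6*c*log(2) + 3*c - k*(c*asin(2*c) + sqrt(1 - 4*c^2)/2)


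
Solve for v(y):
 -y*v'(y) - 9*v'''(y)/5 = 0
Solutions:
 v(y) = C1 + Integral(C2*airyai(-15^(1/3)*y/3) + C3*airybi(-15^(1/3)*y/3), y)


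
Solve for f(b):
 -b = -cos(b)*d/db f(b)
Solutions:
 f(b) = C1 + Integral(b/cos(b), b)


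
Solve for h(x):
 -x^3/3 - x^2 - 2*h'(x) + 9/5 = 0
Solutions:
 h(x) = C1 - x^4/24 - x^3/6 + 9*x/10


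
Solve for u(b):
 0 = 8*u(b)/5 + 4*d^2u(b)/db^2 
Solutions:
 u(b) = C1*sin(sqrt(10)*b/5) + C2*cos(sqrt(10)*b/5)


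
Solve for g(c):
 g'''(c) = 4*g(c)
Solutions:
 g(c) = C3*exp(2^(2/3)*c) + (C1*sin(2^(2/3)*sqrt(3)*c/2) + C2*cos(2^(2/3)*sqrt(3)*c/2))*exp(-2^(2/3)*c/2)


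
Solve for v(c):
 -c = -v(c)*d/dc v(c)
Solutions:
 v(c) = -sqrt(C1 + c^2)
 v(c) = sqrt(C1 + c^2)


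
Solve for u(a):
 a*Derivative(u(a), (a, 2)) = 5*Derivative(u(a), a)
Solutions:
 u(a) = C1 + C2*a^6


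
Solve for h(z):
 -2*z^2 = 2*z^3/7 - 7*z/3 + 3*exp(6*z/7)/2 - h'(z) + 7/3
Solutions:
 h(z) = C1 + z^4/14 + 2*z^3/3 - 7*z^2/6 + 7*z/3 + 7*exp(6*z/7)/4


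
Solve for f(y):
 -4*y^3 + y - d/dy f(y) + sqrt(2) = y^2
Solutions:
 f(y) = C1 - y^4 - y^3/3 + y^2/2 + sqrt(2)*y


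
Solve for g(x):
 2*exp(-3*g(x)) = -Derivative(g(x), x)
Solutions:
 g(x) = log(C1 - 6*x)/3
 g(x) = log((-3^(1/3) - 3^(5/6)*I)*(C1 - 2*x)^(1/3)/2)
 g(x) = log((-3^(1/3) + 3^(5/6)*I)*(C1 - 2*x)^(1/3)/2)


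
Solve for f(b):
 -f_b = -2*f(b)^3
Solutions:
 f(b) = -sqrt(2)*sqrt(-1/(C1 + 2*b))/2
 f(b) = sqrt(2)*sqrt(-1/(C1 + 2*b))/2


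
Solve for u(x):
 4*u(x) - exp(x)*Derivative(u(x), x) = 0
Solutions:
 u(x) = C1*exp(-4*exp(-x))


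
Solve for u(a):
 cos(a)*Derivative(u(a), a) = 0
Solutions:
 u(a) = C1


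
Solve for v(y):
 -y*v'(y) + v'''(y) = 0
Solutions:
 v(y) = C1 + Integral(C2*airyai(y) + C3*airybi(y), y)


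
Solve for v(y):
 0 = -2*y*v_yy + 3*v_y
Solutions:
 v(y) = C1 + C2*y^(5/2)


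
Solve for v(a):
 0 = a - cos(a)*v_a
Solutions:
 v(a) = C1 + Integral(a/cos(a), a)


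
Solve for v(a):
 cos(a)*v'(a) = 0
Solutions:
 v(a) = C1


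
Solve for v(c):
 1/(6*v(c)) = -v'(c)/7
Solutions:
 v(c) = -sqrt(C1 - 21*c)/3
 v(c) = sqrt(C1 - 21*c)/3


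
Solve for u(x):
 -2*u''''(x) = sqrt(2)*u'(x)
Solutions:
 u(x) = C1 + C4*exp(-2^(5/6)*x/2) + (C2*sin(2^(5/6)*sqrt(3)*x/4) + C3*cos(2^(5/6)*sqrt(3)*x/4))*exp(2^(5/6)*x/4)


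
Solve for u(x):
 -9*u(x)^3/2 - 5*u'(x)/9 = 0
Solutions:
 u(x) = -sqrt(5)*sqrt(-1/(C1 - 81*x))
 u(x) = sqrt(5)*sqrt(-1/(C1 - 81*x))


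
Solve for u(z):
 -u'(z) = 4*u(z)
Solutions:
 u(z) = C1*exp(-4*z)


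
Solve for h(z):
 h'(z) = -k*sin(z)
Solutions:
 h(z) = C1 + k*cos(z)


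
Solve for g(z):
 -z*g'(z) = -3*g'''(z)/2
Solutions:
 g(z) = C1 + Integral(C2*airyai(2^(1/3)*3^(2/3)*z/3) + C3*airybi(2^(1/3)*3^(2/3)*z/3), z)


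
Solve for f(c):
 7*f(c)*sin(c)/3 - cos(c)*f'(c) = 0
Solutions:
 f(c) = C1/cos(c)^(7/3)


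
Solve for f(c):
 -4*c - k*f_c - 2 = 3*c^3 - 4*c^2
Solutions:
 f(c) = C1 - 3*c^4/(4*k) + 4*c^3/(3*k) - 2*c^2/k - 2*c/k


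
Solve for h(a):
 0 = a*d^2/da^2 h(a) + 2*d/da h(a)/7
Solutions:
 h(a) = C1 + C2*a^(5/7)


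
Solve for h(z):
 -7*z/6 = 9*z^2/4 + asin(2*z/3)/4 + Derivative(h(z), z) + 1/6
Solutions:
 h(z) = C1 - 3*z^3/4 - 7*z^2/12 - z*asin(2*z/3)/4 - z/6 - sqrt(9 - 4*z^2)/8


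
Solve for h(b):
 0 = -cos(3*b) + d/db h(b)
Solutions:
 h(b) = C1 + sin(3*b)/3


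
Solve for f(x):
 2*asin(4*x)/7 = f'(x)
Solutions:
 f(x) = C1 + 2*x*asin(4*x)/7 + sqrt(1 - 16*x^2)/14


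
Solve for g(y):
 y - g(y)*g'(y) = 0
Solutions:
 g(y) = -sqrt(C1 + y^2)
 g(y) = sqrt(C1 + y^2)


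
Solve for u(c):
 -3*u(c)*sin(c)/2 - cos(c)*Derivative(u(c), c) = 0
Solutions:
 u(c) = C1*cos(c)^(3/2)


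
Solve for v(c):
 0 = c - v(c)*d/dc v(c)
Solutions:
 v(c) = -sqrt(C1 + c^2)
 v(c) = sqrt(C1 + c^2)


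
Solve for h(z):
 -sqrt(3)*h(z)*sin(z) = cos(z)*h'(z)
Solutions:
 h(z) = C1*cos(z)^(sqrt(3))


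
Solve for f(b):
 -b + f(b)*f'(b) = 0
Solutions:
 f(b) = -sqrt(C1 + b^2)
 f(b) = sqrt(C1 + b^2)


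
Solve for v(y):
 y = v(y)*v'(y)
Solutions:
 v(y) = -sqrt(C1 + y^2)
 v(y) = sqrt(C1 + y^2)


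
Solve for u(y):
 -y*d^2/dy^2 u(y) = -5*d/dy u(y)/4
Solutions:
 u(y) = C1 + C2*y^(9/4)


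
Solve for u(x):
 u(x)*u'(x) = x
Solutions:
 u(x) = -sqrt(C1 + x^2)
 u(x) = sqrt(C1 + x^2)


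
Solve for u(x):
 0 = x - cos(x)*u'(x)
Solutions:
 u(x) = C1 + Integral(x/cos(x), x)


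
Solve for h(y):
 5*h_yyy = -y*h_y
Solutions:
 h(y) = C1 + Integral(C2*airyai(-5^(2/3)*y/5) + C3*airybi(-5^(2/3)*y/5), y)


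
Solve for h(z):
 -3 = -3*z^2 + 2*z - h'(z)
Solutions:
 h(z) = C1 - z^3 + z^2 + 3*z


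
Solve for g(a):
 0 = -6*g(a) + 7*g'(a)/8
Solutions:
 g(a) = C1*exp(48*a/7)


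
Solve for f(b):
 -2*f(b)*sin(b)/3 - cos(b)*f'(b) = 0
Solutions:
 f(b) = C1*cos(b)^(2/3)


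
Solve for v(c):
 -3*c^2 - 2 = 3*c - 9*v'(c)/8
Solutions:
 v(c) = C1 + 8*c^3/9 + 4*c^2/3 + 16*c/9


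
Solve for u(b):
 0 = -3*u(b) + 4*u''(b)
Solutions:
 u(b) = C1*exp(-sqrt(3)*b/2) + C2*exp(sqrt(3)*b/2)


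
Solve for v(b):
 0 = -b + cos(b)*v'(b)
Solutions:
 v(b) = C1 + Integral(b/cos(b), b)


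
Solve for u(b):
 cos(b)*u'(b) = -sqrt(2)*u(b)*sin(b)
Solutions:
 u(b) = C1*cos(b)^(sqrt(2))


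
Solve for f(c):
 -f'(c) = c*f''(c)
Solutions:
 f(c) = C1 + C2*log(c)


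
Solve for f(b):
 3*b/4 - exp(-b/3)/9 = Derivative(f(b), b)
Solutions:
 f(b) = C1 + 3*b^2/8 + exp(-b/3)/3


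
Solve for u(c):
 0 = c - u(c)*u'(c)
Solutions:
 u(c) = -sqrt(C1 + c^2)
 u(c) = sqrt(C1 + c^2)


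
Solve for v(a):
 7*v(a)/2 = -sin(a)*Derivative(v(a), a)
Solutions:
 v(a) = C1*(cos(a) + 1)^(7/4)/(cos(a) - 1)^(7/4)


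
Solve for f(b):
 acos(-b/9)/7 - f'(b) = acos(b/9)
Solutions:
 f(b) = C1 + b*acos(-b/9)/7 - b*acos(b/9) + 8*sqrt(81 - b^2)/7


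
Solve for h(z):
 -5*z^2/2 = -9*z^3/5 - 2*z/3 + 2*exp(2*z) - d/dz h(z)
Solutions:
 h(z) = C1 - 9*z^4/20 + 5*z^3/6 - z^2/3 + exp(2*z)


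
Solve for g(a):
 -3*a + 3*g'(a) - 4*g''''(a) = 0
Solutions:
 g(a) = C1 + C4*exp(6^(1/3)*a/2) + a^2/2 + (C2*sin(2^(1/3)*3^(5/6)*a/4) + C3*cos(2^(1/3)*3^(5/6)*a/4))*exp(-6^(1/3)*a/4)


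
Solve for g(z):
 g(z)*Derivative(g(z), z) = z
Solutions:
 g(z) = -sqrt(C1 + z^2)
 g(z) = sqrt(C1 + z^2)


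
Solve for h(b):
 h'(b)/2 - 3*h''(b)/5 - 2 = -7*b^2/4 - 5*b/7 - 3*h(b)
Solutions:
 h(b) = C1*exp(b*(5 - sqrt(745))/12) + C2*exp(b*(5 + sqrt(745))/12) - 7*b^2/12 - 11*b/252 + 3331/7560


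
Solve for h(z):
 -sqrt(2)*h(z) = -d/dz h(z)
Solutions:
 h(z) = C1*exp(sqrt(2)*z)


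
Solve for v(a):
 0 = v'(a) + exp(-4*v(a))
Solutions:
 v(a) = log(-I*(C1 - 4*a)^(1/4))
 v(a) = log(I*(C1 - 4*a)^(1/4))
 v(a) = log(-(C1 - 4*a)^(1/4))
 v(a) = log(C1 - 4*a)/4


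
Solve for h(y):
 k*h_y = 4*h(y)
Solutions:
 h(y) = C1*exp(4*y/k)


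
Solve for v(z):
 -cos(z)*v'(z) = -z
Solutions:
 v(z) = C1 + Integral(z/cos(z), z)


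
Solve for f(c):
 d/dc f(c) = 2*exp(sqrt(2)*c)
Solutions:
 f(c) = C1 + sqrt(2)*exp(sqrt(2)*c)


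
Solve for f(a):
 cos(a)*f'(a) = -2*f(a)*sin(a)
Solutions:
 f(a) = C1*cos(a)^2


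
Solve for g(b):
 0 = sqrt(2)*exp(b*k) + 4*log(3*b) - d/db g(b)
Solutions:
 g(b) = C1 + 4*b*log(b) + 4*b*(-1 + log(3)) + Piecewise((sqrt(2)*exp(b*k)/k, Ne(k, 0)), (sqrt(2)*b, True))


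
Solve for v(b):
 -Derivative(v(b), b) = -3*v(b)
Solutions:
 v(b) = C1*exp(3*b)


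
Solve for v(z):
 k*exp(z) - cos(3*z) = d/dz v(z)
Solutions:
 v(z) = C1 + k*exp(z) - sin(3*z)/3


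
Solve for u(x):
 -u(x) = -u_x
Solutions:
 u(x) = C1*exp(x)


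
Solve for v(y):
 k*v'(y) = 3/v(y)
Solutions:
 v(y) = -sqrt(C1 + 6*y/k)
 v(y) = sqrt(C1 + 6*y/k)


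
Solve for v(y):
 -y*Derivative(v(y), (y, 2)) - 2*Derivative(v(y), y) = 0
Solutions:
 v(y) = C1 + C2/y


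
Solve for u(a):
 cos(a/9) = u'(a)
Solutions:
 u(a) = C1 + 9*sin(a/9)


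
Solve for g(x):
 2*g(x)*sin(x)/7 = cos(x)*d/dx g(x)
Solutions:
 g(x) = C1/cos(x)^(2/7)


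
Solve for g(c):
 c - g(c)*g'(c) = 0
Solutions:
 g(c) = -sqrt(C1 + c^2)
 g(c) = sqrt(C1 + c^2)


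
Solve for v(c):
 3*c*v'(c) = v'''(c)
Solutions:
 v(c) = C1 + Integral(C2*airyai(3^(1/3)*c) + C3*airybi(3^(1/3)*c), c)


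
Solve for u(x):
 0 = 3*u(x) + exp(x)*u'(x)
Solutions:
 u(x) = C1*exp(3*exp(-x))


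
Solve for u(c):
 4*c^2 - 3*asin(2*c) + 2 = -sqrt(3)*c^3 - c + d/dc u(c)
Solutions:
 u(c) = C1 + sqrt(3)*c^4/4 + 4*c^3/3 + c^2/2 - 3*c*asin(2*c) + 2*c - 3*sqrt(1 - 4*c^2)/2


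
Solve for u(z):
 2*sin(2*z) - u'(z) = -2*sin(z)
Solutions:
 u(z) = C1 - 2*cos(z) - cos(2*z)


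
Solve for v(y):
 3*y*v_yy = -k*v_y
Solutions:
 v(y) = C1 + y^(1 - re(k)/3)*(C2*sin(log(y)*Abs(im(k))/3) + C3*cos(log(y)*im(k)/3))


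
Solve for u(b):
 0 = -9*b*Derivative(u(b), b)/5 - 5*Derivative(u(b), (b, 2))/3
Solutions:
 u(b) = C1 + C2*erf(3*sqrt(6)*b/10)


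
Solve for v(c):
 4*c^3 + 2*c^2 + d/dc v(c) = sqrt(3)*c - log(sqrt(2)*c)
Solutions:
 v(c) = C1 - c^4 - 2*c^3/3 + sqrt(3)*c^2/2 - c*log(c) - c*log(2)/2 + c


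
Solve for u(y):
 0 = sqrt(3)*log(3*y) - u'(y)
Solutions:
 u(y) = C1 + sqrt(3)*y*log(y) - sqrt(3)*y + sqrt(3)*y*log(3)


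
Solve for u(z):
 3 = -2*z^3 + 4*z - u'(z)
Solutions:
 u(z) = C1 - z^4/2 + 2*z^2 - 3*z


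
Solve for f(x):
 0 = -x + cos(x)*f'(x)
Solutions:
 f(x) = C1 + Integral(x/cos(x), x)


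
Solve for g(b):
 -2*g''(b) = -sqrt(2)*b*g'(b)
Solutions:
 g(b) = C1 + C2*erfi(2^(1/4)*b/2)


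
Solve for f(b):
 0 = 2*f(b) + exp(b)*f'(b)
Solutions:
 f(b) = C1*exp(2*exp(-b))


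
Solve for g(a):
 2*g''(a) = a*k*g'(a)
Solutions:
 g(a) = Piecewise((-sqrt(pi)*C1*erf(a*sqrt(-k)/2)/sqrt(-k) - C2, (k > 0) | (k < 0)), (-C1*a - C2, True))


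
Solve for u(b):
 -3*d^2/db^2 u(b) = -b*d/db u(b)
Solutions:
 u(b) = C1 + C2*erfi(sqrt(6)*b/6)


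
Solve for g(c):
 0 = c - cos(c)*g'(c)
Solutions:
 g(c) = C1 + Integral(c/cos(c), c)


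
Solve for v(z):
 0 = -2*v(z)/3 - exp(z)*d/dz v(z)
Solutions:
 v(z) = C1*exp(2*exp(-z)/3)


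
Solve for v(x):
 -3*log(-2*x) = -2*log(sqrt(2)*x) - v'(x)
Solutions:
 v(x) = C1 + x*log(x) + x*(-1 + 2*log(2) + 3*I*pi)


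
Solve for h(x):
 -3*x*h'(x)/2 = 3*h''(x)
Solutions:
 h(x) = C1 + C2*erf(x/2)


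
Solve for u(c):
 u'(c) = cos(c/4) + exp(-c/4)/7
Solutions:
 u(c) = C1 + 4*sin(c/4) - 4*exp(-c/4)/7


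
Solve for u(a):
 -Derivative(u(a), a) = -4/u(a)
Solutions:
 u(a) = -sqrt(C1 + 8*a)
 u(a) = sqrt(C1 + 8*a)


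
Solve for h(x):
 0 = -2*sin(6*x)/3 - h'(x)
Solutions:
 h(x) = C1 + cos(6*x)/9


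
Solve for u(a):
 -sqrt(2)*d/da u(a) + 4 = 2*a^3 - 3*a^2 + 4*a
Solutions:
 u(a) = C1 - sqrt(2)*a^4/4 + sqrt(2)*a^3/2 - sqrt(2)*a^2 + 2*sqrt(2)*a


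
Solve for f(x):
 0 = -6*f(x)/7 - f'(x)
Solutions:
 f(x) = C1*exp(-6*x/7)


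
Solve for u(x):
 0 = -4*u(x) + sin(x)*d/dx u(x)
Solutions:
 u(x) = C1*(cos(x)^2 - 2*cos(x) + 1)/(cos(x)^2 + 2*cos(x) + 1)


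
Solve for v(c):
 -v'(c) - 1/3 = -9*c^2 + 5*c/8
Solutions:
 v(c) = C1 + 3*c^3 - 5*c^2/16 - c/3


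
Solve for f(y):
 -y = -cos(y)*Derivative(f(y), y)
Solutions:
 f(y) = C1 + Integral(y/cos(y), y)


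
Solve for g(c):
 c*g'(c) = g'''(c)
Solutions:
 g(c) = C1 + Integral(C2*airyai(c) + C3*airybi(c), c)


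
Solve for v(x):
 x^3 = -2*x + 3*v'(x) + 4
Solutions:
 v(x) = C1 + x^4/12 + x^2/3 - 4*x/3


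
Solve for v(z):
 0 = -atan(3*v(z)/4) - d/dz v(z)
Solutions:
 Integral(1/atan(3*_y/4), (_y, v(z))) = C1 - z


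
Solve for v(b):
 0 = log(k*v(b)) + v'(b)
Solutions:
 li(k*v(b))/k = C1 - b


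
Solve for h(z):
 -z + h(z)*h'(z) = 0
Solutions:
 h(z) = -sqrt(C1 + z^2)
 h(z) = sqrt(C1 + z^2)


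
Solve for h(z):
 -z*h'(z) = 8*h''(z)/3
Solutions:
 h(z) = C1 + C2*erf(sqrt(3)*z/4)


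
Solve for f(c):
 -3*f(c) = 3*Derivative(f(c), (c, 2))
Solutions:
 f(c) = C1*sin(c) + C2*cos(c)


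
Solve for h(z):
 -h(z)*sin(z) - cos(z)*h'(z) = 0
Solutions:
 h(z) = C1*cos(z)


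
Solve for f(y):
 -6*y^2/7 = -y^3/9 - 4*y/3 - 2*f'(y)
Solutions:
 f(y) = C1 - y^4/72 + y^3/7 - y^2/3


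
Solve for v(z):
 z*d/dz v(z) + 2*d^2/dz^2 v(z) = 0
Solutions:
 v(z) = C1 + C2*erf(z/2)


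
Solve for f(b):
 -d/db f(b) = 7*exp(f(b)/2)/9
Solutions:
 f(b) = 2*log(1/(C1 + 7*b)) + 2*log(18)


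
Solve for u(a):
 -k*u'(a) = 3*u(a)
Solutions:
 u(a) = C1*exp(-3*a/k)


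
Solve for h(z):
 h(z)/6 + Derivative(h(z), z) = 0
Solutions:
 h(z) = C1*exp(-z/6)


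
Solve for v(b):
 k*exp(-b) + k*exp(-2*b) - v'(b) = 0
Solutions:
 v(b) = C1 - k*exp(-b) - k*exp(-2*b)/2


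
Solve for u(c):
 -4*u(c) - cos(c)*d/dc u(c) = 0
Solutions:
 u(c) = C1*(sin(c)^2 - 2*sin(c) + 1)/(sin(c)^2 + 2*sin(c) + 1)


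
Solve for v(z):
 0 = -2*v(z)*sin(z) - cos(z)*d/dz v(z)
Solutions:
 v(z) = C1*cos(z)^2


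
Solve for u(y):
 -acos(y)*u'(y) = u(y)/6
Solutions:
 u(y) = C1*exp(-Integral(1/acos(y), y)/6)


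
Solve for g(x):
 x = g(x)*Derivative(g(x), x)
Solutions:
 g(x) = -sqrt(C1 + x^2)
 g(x) = sqrt(C1 + x^2)


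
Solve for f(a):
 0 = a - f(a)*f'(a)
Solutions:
 f(a) = -sqrt(C1 + a^2)
 f(a) = sqrt(C1 + a^2)


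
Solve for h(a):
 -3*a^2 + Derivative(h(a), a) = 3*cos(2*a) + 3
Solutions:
 h(a) = C1 + a^3 + 3*a + 3*sin(2*a)/2


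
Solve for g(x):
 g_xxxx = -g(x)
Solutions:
 g(x) = (C1*sin(sqrt(2)*x/2) + C2*cos(sqrt(2)*x/2))*exp(-sqrt(2)*x/2) + (C3*sin(sqrt(2)*x/2) + C4*cos(sqrt(2)*x/2))*exp(sqrt(2)*x/2)


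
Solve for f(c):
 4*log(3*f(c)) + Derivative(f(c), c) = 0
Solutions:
 Integral(1/(log(_y) + log(3)), (_y, f(c)))/4 = C1 - c


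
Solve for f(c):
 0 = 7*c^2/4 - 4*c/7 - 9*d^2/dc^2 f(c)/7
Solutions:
 f(c) = C1 + C2*c + 49*c^4/432 - 2*c^3/27


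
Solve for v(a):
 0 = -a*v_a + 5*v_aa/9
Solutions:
 v(a) = C1 + C2*erfi(3*sqrt(10)*a/10)


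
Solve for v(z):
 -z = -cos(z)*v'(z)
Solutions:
 v(z) = C1 + Integral(z/cos(z), z)


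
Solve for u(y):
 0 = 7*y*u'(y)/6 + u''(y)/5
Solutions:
 u(y) = C1 + C2*erf(sqrt(105)*y/6)


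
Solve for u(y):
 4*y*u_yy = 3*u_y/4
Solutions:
 u(y) = C1 + C2*y^(19/16)


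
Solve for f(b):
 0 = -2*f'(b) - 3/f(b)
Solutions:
 f(b) = -sqrt(C1 - 3*b)
 f(b) = sqrt(C1 - 3*b)


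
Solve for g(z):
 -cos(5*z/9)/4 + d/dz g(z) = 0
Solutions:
 g(z) = C1 + 9*sin(5*z/9)/20


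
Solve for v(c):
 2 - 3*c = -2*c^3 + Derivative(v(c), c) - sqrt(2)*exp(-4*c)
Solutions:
 v(c) = C1 + c^4/2 - 3*c^2/2 + 2*c - sqrt(2)*exp(-4*c)/4


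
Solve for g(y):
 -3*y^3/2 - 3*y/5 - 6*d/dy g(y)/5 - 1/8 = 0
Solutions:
 g(y) = C1 - 5*y^4/16 - y^2/4 - 5*y/48


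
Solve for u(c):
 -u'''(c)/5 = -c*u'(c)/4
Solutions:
 u(c) = C1 + Integral(C2*airyai(10^(1/3)*c/2) + C3*airybi(10^(1/3)*c/2), c)


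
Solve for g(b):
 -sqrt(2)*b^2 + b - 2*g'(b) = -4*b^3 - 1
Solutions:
 g(b) = C1 + b^4/2 - sqrt(2)*b^3/6 + b^2/4 + b/2


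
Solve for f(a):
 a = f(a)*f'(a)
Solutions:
 f(a) = -sqrt(C1 + a^2)
 f(a) = sqrt(C1 + a^2)


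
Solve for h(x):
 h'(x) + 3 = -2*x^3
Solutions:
 h(x) = C1 - x^4/2 - 3*x


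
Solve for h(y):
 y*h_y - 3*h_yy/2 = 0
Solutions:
 h(y) = C1 + C2*erfi(sqrt(3)*y/3)


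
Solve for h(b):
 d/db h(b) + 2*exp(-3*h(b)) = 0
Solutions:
 h(b) = log(C1 - 6*b)/3
 h(b) = log((-3^(1/3) - 3^(5/6)*I)*(C1 - 2*b)^(1/3)/2)
 h(b) = log((-3^(1/3) + 3^(5/6)*I)*(C1 - 2*b)^(1/3)/2)


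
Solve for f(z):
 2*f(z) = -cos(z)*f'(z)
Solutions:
 f(z) = C1*(sin(z) - 1)/(sin(z) + 1)


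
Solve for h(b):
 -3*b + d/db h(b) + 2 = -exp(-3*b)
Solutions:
 h(b) = C1 + 3*b^2/2 - 2*b + exp(-3*b)/3


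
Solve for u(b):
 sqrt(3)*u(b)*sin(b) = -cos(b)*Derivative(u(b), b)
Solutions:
 u(b) = C1*cos(b)^(sqrt(3))


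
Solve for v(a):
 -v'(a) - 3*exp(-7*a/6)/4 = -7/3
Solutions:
 v(a) = C1 + 7*a/3 + 9*exp(-7*a/6)/14


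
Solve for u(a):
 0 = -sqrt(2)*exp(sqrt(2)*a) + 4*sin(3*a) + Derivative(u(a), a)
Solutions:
 u(a) = C1 + exp(sqrt(2)*a) + 4*cos(3*a)/3


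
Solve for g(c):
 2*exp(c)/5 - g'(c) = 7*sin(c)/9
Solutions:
 g(c) = C1 + 2*exp(c)/5 + 7*cos(c)/9


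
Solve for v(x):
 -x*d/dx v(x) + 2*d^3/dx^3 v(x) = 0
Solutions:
 v(x) = C1 + Integral(C2*airyai(2^(2/3)*x/2) + C3*airybi(2^(2/3)*x/2), x)


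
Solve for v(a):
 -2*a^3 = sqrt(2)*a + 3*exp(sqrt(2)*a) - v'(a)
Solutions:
 v(a) = C1 + a^4/2 + sqrt(2)*a^2/2 + 3*sqrt(2)*exp(sqrt(2)*a)/2


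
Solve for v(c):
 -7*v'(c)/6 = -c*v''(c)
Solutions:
 v(c) = C1 + C2*c^(13/6)


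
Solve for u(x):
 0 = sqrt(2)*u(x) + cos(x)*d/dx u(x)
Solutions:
 u(x) = C1*(sin(x) - 1)^(sqrt(2)/2)/(sin(x) + 1)^(sqrt(2)/2)


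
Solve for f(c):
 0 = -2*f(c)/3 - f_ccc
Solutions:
 f(c) = C3*exp(-2^(1/3)*3^(2/3)*c/3) + (C1*sin(2^(1/3)*3^(1/6)*c/2) + C2*cos(2^(1/3)*3^(1/6)*c/2))*exp(2^(1/3)*3^(2/3)*c/6)


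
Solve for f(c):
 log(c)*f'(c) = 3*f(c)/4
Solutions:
 f(c) = C1*exp(3*li(c)/4)


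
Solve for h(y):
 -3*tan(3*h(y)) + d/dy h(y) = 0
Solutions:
 h(y) = -asin(C1*exp(9*y))/3 + pi/3
 h(y) = asin(C1*exp(9*y))/3


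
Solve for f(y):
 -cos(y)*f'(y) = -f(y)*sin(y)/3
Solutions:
 f(y) = C1/cos(y)^(1/3)


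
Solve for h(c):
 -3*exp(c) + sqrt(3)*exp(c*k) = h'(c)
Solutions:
 h(c) = C1 - 3*exp(c) + sqrt(3)*exp(c*k)/k


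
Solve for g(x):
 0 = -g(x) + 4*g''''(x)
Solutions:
 g(x) = C1*exp(-sqrt(2)*x/2) + C2*exp(sqrt(2)*x/2) + C3*sin(sqrt(2)*x/2) + C4*cos(sqrt(2)*x/2)


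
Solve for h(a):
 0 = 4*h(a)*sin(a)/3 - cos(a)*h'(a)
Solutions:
 h(a) = C1/cos(a)^(4/3)


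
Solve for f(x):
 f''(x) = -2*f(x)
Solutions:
 f(x) = C1*sin(sqrt(2)*x) + C2*cos(sqrt(2)*x)


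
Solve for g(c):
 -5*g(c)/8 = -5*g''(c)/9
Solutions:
 g(c) = C1*exp(-3*sqrt(2)*c/4) + C2*exp(3*sqrt(2)*c/4)


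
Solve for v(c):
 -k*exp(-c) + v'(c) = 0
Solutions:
 v(c) = C1 - k*exp(-c)


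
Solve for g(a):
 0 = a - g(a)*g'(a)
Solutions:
 g(a) = -sqrt(C1 + a^2)
 g(a) = sqrt(C1 + a^2)


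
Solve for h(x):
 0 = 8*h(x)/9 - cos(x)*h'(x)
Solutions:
 h(x) = C1*(sin(x) + 1)^(4/9)/(sin(x) - 1)^(4/9)


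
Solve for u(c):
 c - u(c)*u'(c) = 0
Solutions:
 u(c) = -sqrt(C1 + c^2)
 u(c) = sqrt(C1 + c^2)


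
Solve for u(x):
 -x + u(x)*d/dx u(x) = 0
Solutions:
 u(x) = -sqrt(C1 + x^2)
 u(x) = sqrt(C1 + x^2)


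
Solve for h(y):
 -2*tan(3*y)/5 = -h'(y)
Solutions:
 h(y) = C1 - 2*log(cos(3*y))/15


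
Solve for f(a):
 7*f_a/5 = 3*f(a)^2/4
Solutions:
 f(a) = -28/(C1 + 15*a)


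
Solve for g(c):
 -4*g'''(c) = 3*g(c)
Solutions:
 g(c) = C3*exp(-6^(1/3)*c/2) + (C1*sin(2^(1/3)*3^(5/6)*c/4) + C2*cos(2^(1/3)*3^(5/6)*c/4))*exp(6^(1/3)*c/4)


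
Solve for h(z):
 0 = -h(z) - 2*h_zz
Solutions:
 h(z) = C1*sin(sqrt(2)*z/2) + C2*cos(sqrt(2)*z/2)


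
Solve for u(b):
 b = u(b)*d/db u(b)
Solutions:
 u(b) = -sqrt(C1 + b^2)
 u(b) = sqrt(C1 + b^2)


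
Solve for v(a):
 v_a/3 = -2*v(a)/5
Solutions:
 v(a) = C1*exp(-6*a/5)


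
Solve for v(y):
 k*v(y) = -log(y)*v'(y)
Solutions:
 v(y) = C1*exp(-k*li(y))


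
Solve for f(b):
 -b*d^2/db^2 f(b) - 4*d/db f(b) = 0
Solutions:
 f(b) = C1 + C2/b^3


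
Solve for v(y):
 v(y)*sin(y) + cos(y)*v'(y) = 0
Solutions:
 v(y) = C1*cos(y)


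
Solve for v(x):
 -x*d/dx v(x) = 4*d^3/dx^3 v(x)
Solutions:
 v(x) = C1 + Integral(C2*airyai(-2^(1/3)*x/2) + C3*airybi(-2^(1/3)*x/2), x)


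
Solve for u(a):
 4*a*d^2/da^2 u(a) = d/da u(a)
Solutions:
 u(a) = C1 + C2*a^(5/4)


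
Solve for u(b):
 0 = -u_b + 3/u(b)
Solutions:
 u(b) = -sqrt(C1 + 6*b)
 u(b) = sqrt(C1 + 6*b)


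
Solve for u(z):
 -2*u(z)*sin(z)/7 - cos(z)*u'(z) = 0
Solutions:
 u(z) = C1*cos(z)^(2/7)


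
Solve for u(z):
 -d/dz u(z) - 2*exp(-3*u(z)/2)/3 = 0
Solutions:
 u(z) = 2*log(C1 - z)/3
 u(z) = 2*log((-1 - sqrt(3)*I)*(C1 - z)^(1/3)/2)
 u(z) = 2*log((-1 + sqrt(3)*I)*(C1 - z)^(1/3)/2)


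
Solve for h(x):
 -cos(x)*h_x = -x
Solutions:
 h(x) = C1 + Integral(x/cos(x), x)


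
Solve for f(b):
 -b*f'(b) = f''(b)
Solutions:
 f(b) = C1 + C2*erf(sqrt(2)*b/2)


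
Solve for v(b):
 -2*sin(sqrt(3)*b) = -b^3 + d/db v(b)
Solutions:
 v(b) = C1 + b^4/4 + 2*sqrt(3)*cos(sqrt(3)*b)/3


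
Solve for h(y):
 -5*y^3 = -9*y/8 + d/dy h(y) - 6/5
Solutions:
 h(y) = C1 - 5*y^4/4 + 9*y^2/16 + 6*y/5


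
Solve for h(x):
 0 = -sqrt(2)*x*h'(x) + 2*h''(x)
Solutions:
 h(x) = C1 + C2*erfi(2^(1/4)*x/2)


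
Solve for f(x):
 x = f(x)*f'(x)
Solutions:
 f(x) = -sqrt(C1 + x^2)
 f(x) = sqrt(C1 + x^2)


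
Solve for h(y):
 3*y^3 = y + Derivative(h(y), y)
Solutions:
 h(y) = C1 + 3*y^4/4 - y^2/2


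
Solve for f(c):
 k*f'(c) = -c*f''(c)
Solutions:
 f(c) = C1 + c^(1 - re(k))*(C2*sin(log(c)*Abs(im(k))) + C3*cos(log(c)*im(k)))


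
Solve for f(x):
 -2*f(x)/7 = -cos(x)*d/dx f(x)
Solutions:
 f(x) = C1*(sin(x) + 1)^(1/7)/(sin(x) - 1)^(1/7)


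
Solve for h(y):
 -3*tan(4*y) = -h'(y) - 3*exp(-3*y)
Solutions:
 h(y) = C1 + 3*log(tan(4*y)^2 + 1)/8 + exp(-3*y)


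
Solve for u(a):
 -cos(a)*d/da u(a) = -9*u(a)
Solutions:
 u(a) = C1*sqrt(sin(a) + 1)*(sin(a)^4 + 4*sin(a)^3 + 6*sin(a)^2 + 4*sin(a) + 1)/(sqrt(sin(a) - 1)*(sin(a)^4 - 4*sin(a)^3 + 6*sin(a)^2 - 4*sin(a) + 1))


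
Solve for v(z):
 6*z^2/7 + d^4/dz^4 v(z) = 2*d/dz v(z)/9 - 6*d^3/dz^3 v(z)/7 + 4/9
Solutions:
 v(z) = C1 + C2*exp(-z*(12*3^(2/3)/(7*sqrt(1393) + 271)^(1/3) + 3^(1/3)*(7*sqrt(1393) + 271)^(1/3) + 12)/42)*sin(3^(1/6)*z*(-3^(2/3)*(7*sqrt(1393) + 271)^(1/3) + 36/(7*sqrt(1393) + 271)^(1/3))/42) + C3*exp(-z*(12*3^(2/3)/(7*sqrt(1393) + 271)^(1/3) + 3^(1/3)*(7*sqrt(1393) + 271)^(1/3) + 12)/42)*cos(3^(1/6)*z*(-3^(2/3)*(7*sqrt(1393) + 271)^(1/3) + 36/(7*sqrt(1393) + 271)^(1/3))/42) + C4*exp(z*(-6 + 12*3^(2/3)/(7*sqrt(1393) + 271)^(1/3) + 3^(1/3)*(7*sqrt(1393) + 271)^(1/3))/21) + 9*z^3/7 + 1360*z/49


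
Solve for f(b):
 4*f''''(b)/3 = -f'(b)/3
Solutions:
 f(b) = C1 + C4*exp(-2^(1/3)*b/2) + (C2*sin(2^(1/3)*sqrt(3)*b/4) + C3*cos(2^(1/3)*sqrt(3)*b/4))*exp(2^(1/3)*b/4)


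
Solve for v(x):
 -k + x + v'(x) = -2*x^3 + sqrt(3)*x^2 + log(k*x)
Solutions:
 v(x) = C1 - x^4/2 + sqrt(3)*x^3/3 - x^2/2 + x*(k - 1) + x*log(k*x)


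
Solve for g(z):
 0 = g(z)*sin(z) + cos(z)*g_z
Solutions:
 g(z) = C1*cos(z)


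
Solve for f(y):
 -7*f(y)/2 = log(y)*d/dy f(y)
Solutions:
 f(y) = C1*exp(-7*li(y)/2)


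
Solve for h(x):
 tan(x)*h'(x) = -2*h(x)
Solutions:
 h(x) = C1/sin(x)^2


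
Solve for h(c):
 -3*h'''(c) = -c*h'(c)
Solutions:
 h(c) = C1 + Integral(C2*airyai(3^(2/3)*c/3) + C3*airybi(3^(2/3)*c/3), c)


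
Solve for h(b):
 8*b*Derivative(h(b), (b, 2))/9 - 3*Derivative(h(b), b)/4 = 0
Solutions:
 h(b) = C1 + C2*b^(59/32)


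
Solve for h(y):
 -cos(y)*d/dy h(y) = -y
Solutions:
 h(y) = C1 + Integral(y/cos(y), y)


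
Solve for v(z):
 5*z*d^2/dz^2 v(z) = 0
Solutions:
 v(z) = C1 + C2*z


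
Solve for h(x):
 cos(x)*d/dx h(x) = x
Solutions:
 h(x) = C1 + Integral(x/cos(x), x)


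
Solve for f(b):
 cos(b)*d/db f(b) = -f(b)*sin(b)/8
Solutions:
 f(b) = C1*cos(b)^(1/8)


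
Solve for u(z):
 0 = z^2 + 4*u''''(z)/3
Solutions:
 u(z) = C1 + C2*z + C3*z^2 + C4*z^3 - z^6/480


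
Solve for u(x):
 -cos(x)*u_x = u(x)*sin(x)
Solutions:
 u(x) = C1*cos(x)


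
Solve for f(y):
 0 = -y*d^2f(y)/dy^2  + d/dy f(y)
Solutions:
 f(y) = C1 + C2*y^2


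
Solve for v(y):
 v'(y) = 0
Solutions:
 v(y) = C1


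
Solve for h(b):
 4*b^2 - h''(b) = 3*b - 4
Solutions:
 h(b) = C1 + C2*b + b^4/3 - b^3/2 + 2*b^2


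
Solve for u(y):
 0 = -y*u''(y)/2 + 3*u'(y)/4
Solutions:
 u(y) = C1 + C2*y^(5/2)


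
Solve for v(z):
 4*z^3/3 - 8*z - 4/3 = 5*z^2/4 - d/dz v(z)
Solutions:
 v(z) = C1 - z^4/3 + 5*z^3/12 + 4*z^2 + 4*z/3


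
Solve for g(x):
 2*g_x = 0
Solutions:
 g(x) = C1


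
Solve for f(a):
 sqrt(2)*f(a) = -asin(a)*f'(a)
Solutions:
 f(a) = C1*exp(-sqrt(2)*Integral(1/asin(a), a))


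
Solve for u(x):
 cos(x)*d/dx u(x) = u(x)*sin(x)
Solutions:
 u(x) = C1/cos(x)


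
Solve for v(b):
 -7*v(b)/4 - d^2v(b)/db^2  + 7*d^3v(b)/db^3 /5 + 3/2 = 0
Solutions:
 v(b) = C1*exp(b*(-5^(1/3)*(21*sqrt(202881) + 9461)^(1/3) - 20*5^(2/3)/(21*sqrt(202881) + 9461)^(1/3) + 20)/84)*sin(sqrt(3)*5^(1/3)*b*(-(21*sqrt(202881) + 9461)^(1/3) + 20*5^(1/3)/(21*sqrt(202881) + 9461)^(1/3))/84) + C2*exp(b*(-5^(1/3)*(21*sqrt(202881) + 9461)^(1/3) - 20*5^(2/3)/(21*sqrt(202881) + 9461)^(1/3) + 20)/84)*cos(sqrt(3)*5^(1/3)*b*(-(21*sqrt(202881) + 9461)^(1/3) + 20*5^(1/3)/(21*sqrt(202881) + 9461)^(1/3))/84) + C3*exp(b*(20*5^(2/3)/(21*sqrt(202881) + 9461)^(1/3) + 10 + 5^(1/3)*(21*sqrt(202881) + 9461)^(1/3))/42) + 6/7


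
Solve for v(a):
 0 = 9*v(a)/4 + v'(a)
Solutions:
 v(a) = C1*exp(-9*a/4)


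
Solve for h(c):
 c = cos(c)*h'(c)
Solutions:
 h(c) = C1 + Integral(c/cos(c), c)


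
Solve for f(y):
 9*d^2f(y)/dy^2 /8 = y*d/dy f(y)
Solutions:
 f(y) = C1 + C2*erfi(2*y/3)


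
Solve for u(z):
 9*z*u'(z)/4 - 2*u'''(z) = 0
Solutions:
 u(z) = C1 + Integral(C2*airyai(3^(2/3)*z/2) + C3*airybi(3^(2/3)*z/2), z)


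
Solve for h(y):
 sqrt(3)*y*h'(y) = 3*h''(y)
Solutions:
 h(y) = C1 + C2*erfi(sqrt(2)*3^(3/4)*y/6)


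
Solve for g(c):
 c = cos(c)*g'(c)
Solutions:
 g(c) = C1 + Integral(c/cos(c), c)


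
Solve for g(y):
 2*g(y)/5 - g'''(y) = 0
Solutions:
 g(y) = C3*exp(2^(1/3)*5^(2/3)*y/5) + (C1*sin(2^(1/3)*sqrt(3)*5^(2/3)*y/10) + C2*cos(2^(1/3)*sqrt(3)*5^(2/3)*y/10))*exp(-2^(1/3)*5^(2/3)*y/10)


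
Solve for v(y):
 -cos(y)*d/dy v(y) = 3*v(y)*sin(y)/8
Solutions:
 v(y) = C1*cos(y)^(3/8)


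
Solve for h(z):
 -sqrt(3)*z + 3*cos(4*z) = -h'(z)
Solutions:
 h(z) = C1 + sqrt(3)*z^2/2 - 3*sin(4*z)/4


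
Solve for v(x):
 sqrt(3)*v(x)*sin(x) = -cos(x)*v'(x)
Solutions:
 v(x) = C1*cos(x)^(sqrt(3))


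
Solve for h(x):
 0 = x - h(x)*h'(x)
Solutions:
 h(x) = -sqrt(C1 + x^2)
 h(x) = sqrt(C1 + x^2)


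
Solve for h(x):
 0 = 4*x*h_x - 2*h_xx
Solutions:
 h(x) = C1 + C2*erfi(x)


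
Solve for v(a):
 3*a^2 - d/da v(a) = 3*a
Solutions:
 v(a) = C1 + a^3 - 3*a^2/2


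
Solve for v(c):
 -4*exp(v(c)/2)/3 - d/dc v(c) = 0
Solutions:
 v(c) = 2*log(1/(C1 + 4*c)) + 2*log(6)


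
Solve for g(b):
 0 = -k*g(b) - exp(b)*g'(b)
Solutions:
 g(b) = C1*exp(k*exp(-b))


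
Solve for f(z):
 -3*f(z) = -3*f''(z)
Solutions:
 f(z) = C1*exp(-z) + C2*exp(z)


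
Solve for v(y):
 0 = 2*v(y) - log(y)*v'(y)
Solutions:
 v(y) = C1*exp(2*li(y))


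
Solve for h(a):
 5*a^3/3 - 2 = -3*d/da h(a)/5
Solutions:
 h(a) = C1 - 25*a^4/36 + 10*a/3


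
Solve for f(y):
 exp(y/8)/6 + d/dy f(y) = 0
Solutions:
 f(y) = C1 - 4*exp(y/8)/3


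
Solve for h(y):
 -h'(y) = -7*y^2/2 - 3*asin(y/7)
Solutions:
 h(y) = C1 + 7*y^3/6 + 3*y*asin(y/7) + 3*sqrt(49 - y^2)


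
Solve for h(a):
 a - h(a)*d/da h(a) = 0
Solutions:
 h(a) = -sqrt(C1 + a^2)
 h(a) = sqrt(C1 + a^2)


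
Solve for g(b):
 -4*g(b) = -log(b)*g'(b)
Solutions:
 g(b) = C1*exp(4*li(b))


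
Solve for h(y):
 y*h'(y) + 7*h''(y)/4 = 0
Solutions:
 h(y) = C1 + C2*erf(sqrt(14)*y/7)


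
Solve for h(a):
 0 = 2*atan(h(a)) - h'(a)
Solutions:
 Integral(1/atan(_y), (_y, h(a))) = C1 + 2*a


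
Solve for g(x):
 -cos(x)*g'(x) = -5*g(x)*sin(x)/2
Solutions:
 g(x) = C1/cos(x)^(5/2)


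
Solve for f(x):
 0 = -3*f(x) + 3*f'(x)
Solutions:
 f(x) = C1*exp(x)


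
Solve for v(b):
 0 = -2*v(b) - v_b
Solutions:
 v(b) = C1*exp(-2*b)


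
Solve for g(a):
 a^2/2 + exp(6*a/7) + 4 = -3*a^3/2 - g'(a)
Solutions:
 g(a) = C1 - 3*a^4/8 - a^3/6 - 4*a - 7*exp(6*a/7)/6
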